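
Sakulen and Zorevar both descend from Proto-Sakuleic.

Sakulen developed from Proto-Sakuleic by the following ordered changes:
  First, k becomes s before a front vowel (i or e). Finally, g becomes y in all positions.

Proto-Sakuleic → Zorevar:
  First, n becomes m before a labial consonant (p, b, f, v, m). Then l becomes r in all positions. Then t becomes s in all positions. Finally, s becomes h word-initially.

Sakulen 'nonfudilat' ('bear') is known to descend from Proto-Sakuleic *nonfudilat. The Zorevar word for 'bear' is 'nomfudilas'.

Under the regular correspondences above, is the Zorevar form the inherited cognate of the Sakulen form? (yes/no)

no

Derive the expected Zorevar reflex of *nonfudilat:
Zorevar: *nonfudilat
  nonfudilat → nomfudilat   [nasal place assimilation]
  nomfudilat → nomfudirat   [unconditioned shift]
  nomfudirat → nomfudiras   [unconditioned shift]
  nomfudiras (rule 4 does not apply)
  giving Zorevar nomfudiras.
The regular Zorevar reflex would be 'nomfudiras', but the attested form is 'nomfudilas'. The correspondence is irregular, so they are not cognates (the Zorevar form has a different source).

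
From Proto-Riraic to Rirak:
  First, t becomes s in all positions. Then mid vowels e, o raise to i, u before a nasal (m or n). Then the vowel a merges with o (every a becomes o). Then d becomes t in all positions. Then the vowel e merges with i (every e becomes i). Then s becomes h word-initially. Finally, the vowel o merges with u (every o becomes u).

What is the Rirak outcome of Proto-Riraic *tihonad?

hihunut

Rirak: start from *tihonad.
  rule 1 (unconditioned shift): tihonad → sihonad
  rule 2 (pre-nasal raising): sihonad → sihunad
  rule 3 (vowel merger): sihunad → sihunod
  rule 4 (unconditioned shift): sihunod → sihunot
  rule 5: no change — sihunot
  rule 6 (debuccalisation): sihunot → hihunot
  rule 7 (vowel merger): hihunot → hihunut
  ⇒ Rirak hihunut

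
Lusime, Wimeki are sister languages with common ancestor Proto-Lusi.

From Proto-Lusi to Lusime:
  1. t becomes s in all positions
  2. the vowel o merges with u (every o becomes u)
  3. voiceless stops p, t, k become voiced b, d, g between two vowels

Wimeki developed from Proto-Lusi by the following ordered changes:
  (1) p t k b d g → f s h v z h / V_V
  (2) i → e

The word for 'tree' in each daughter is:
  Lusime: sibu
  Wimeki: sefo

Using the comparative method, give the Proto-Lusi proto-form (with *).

*sipo

Position 2: Lusime has i, Wimeki has e. Lusime preserves i here (none of its changes turn any other segment into i), so the proto-segment is *i.
Position 4: Lusime has u, Wimeki has o. Wimeki preserves o here (none of its changes turn any other segment into o), so the proto-segment is *o.
This points to *sipo. Verify forward in each daughter:
Lusime: start from *sipo.
  rule 1: no change — sipo
  rule 2 (vowel merger): sipo → sipu
  rule 3 (intervocalic voicing): sipu → sibu
  ⇒ Lusime sibu
Wimeki: start from *sipo.
  rule 1 (intervocalic lenition): sipo → sifo
  rule 2 (vowel merger): sifo → sefo
  ⇒ Wimeki sefo
Only *sipo yields all of Lusime sibu, Wimeki sefo.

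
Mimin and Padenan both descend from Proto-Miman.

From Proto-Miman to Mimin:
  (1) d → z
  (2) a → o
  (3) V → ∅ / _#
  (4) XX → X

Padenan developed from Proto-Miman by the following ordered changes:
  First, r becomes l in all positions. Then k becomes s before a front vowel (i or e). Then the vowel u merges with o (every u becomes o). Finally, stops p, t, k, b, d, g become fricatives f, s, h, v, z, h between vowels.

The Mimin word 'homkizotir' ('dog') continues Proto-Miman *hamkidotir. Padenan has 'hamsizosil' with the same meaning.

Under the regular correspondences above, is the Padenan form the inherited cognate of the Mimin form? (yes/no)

Derive the expected Padenan reflex of *hamkidotir:
Padenan: start from *hamkidotir.
  rule 1 (unconditioned shift): hamkidotir → hamkidotil
  rule 2 (palatalisation): hamkidotil → hamsidotil
  rule 3: no change — hamsidotil
  rule 4 (intervocalic lenition): hamsidotil → hamsizosil
  ⇒ Padenan hamsizosil
Padenan 'hamsizosil' matches the regular reflex exactly, so the pair is cognate.

yes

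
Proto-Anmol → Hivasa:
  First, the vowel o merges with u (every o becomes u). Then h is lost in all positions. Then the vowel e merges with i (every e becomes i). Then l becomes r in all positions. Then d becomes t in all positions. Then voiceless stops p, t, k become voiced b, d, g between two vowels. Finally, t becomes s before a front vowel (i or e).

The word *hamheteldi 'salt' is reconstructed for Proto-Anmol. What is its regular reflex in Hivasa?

Hivasa: *hamheteldi
  hamheteldi (rule 1 does not apply)
  hamheteldi → ameteldi   [h-loss]
  ameteldi → amitildi   [vowel merger]
  amitildi → amitirdi   [unconditioned shift]
  amitirdi → amitirti   [unconditioned shift]
  amitirti → amidirti   [intervocalic voicing]
  amidirti → amidirsi   [palatalisation]
  giving Hivasa amidirsi.

amidirsi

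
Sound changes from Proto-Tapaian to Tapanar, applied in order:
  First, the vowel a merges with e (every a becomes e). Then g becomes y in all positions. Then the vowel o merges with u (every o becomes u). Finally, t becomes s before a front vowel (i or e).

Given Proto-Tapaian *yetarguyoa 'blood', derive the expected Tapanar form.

Tapanar: *yetarguyoa
  yetarguyoa → yeterguyoe   [vowel merger]
  yeterguyoe → yeteryuyoe   [unconditioned shift]
  yeteryuyoe → yeteryuyue   [vowel merger]
  yeteryuyue → yeseryuyue   [palatalisation]
  giving Tapanar yeseryuyue.

yeseryuyue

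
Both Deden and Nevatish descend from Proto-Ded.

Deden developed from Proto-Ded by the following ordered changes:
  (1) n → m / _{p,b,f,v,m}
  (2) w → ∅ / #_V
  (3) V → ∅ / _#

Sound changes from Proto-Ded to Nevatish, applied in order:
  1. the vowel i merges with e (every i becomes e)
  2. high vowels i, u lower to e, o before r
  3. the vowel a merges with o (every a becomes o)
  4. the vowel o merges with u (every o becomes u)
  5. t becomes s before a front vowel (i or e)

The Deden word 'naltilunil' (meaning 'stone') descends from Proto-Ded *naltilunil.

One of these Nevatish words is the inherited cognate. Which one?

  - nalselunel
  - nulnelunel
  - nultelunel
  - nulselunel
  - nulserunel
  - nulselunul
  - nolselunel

Nevatish: *naltilunil > naltelunel > noltelunel > nultelunel > nulselunel  (by vowel merger, vowel merger, vowel merger, palatalisation)
Only 'nulselunel' matches the regular Nevatish development of *naltilunil.

nulselunel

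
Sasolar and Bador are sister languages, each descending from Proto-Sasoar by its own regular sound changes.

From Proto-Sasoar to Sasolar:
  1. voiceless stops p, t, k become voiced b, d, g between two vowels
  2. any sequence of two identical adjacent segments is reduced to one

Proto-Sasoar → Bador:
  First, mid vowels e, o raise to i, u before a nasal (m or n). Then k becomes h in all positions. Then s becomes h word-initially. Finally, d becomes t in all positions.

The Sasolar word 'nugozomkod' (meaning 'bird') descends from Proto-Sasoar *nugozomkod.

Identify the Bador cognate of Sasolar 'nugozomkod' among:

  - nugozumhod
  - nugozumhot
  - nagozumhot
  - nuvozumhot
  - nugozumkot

nugozumhot

Bador: *nugozomkod > nugozumkod > nugozumhod > nugozumhot  (by pre-nasal raising, unconditioned shift, unconditioned shift)
Only 'nugozumhot' matches the regular Bador development of *nugozomkod.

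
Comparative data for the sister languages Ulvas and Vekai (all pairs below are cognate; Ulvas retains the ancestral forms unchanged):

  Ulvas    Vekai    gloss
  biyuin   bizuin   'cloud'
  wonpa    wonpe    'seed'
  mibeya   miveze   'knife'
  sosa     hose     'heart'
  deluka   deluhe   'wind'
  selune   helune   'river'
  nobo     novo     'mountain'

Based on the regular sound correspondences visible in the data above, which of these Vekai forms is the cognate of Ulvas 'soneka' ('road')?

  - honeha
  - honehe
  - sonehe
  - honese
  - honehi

honehe

sosa ~ hose — Ulvas s corresponds to Vekai h word-initially before a back vowel.
deluka ~ deluhe — Ulvas k corresponds to Vekai h between vowels (before a back vowel).
wonpa ~ wonpe, mibeya ~ miveze — Ulvas a corresponds to Vekai e word-finally.
Applying these to Ulvas 'soneka':
  soneka → honeka   (s→h word-initially before a back vowel)
  honeka → honeha   (k→h between vowels (before a back vowel))
  honeha → honehe   (a→e word-finally)
So the Vekai cognate is 'honehe'.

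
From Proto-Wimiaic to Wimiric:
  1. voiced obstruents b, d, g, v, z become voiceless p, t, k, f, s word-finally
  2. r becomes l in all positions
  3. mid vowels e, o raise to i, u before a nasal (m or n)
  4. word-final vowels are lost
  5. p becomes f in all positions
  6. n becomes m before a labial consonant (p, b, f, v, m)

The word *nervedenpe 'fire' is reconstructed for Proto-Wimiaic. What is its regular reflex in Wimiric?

Wimiric: *nervedenpe > nelvedenpe > nelvedinpe > nelvedinp > nelvedinf > nelvedimf  (by unconditioned shift, pre-nasal raising, apocope, unconditioned shift, nasal place assimilation)

nelvedimf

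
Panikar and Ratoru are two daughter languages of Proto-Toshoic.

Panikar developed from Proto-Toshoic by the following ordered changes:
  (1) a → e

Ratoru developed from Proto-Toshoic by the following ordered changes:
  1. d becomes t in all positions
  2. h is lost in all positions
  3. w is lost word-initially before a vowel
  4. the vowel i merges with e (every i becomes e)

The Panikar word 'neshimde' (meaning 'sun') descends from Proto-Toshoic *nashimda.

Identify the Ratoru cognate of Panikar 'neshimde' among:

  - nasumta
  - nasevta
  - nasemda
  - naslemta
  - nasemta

nasemta

Ratoru: *nashimda
  nashimda → nashimta   [unconditioned shift]
  nashimta → nasimta   [h-loss]
  nasimta (rule 3 does not apply)
  nasimta → nasemta   [vowel merger]
  giving Ratoru nasemta.
The other candidates each miss or misapply at least one Ratoru change.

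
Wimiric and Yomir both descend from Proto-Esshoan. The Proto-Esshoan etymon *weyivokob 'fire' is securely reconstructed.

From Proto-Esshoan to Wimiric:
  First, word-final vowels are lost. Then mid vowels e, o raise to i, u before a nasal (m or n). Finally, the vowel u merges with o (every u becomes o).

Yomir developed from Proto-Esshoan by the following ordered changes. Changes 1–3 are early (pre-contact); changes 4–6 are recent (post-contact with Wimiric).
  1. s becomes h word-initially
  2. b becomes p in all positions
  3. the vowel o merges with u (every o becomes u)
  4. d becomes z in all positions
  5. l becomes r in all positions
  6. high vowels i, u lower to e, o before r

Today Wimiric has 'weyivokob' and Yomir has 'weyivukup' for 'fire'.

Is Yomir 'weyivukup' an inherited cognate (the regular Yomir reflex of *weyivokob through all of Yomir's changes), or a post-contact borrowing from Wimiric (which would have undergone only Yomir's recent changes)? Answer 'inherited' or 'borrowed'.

inherited

If inherited, *weyivokob would pass through all of Yomir's changes:
Yomir: *weyivokob > weyivokop > weyivukup  (by unconditioned shift, vowel merger)
If borrowed from Wimiric 'weyivokob' after the early changes, it would undergo only the recent ones:
  rule 4 (unconditioned shift): no change (weyivokob)
  rule 5 (unconditioned shift): no change (weyivokob)
  rule 6 (pre-rhotic lowering): no change (weyivokob)
  ⇒ as a loan: weyivokob
Yomir 'weyivukup' matches the inherited outcome exactly, so it is an inherited cognate, not a loan.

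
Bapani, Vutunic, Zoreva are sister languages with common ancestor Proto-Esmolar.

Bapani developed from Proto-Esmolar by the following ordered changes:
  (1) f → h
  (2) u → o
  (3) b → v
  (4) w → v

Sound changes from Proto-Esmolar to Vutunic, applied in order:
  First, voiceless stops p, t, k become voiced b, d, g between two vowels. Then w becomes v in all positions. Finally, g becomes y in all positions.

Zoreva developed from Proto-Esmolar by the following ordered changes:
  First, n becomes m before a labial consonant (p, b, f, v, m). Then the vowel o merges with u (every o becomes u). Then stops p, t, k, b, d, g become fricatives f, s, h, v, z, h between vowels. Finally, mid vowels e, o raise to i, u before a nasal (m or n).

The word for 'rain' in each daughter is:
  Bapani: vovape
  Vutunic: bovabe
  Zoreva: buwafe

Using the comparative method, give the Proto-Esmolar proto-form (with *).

Position 5: Bapani has p, Vutunic has b, Zoreva has f. Bapani preserves p here (none of its changes turn any other segment into p), so the proto-segment is *p.
Position 3: Bapani has v, Vutunic has v, Zoreva has w. Zoreva preserves w here (none of its changes turn any other segment into w), so the proto-segment is *w.
Position 1: Bapani has v, Vutunic has b, Zoreva has b. Zoreva preserves b here (none of its changes turn any other segment into b), so the proto-segment is *b.
Continuing position by position gives *bowape; check it forward:
Bapani: start from *bowape.
  rule 1: no change — bowape
  rule 2: no change — bowape
  rule 3 (unconditioned shift): bowape → vowape
  rule 4 (unconditioned shift): vowape → vovape
  ⇒ Bapani vovape
Vutunic: *bowape
  bowape → bowabe   [intervocalic voicing]
  bowabe → bovabe   [unconditioned shift]
  bovabe (rule 3 does not apply)
  giving Vutunic bovabe.
Zoreva: *bowape > buwape > buwafe  (by vowel merger, intervocalic lenition)
*bowape is the unique common source.

*bowape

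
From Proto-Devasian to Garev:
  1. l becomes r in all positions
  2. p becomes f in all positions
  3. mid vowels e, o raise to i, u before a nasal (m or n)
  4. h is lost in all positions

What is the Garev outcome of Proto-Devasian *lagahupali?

ragaufari

Garev: *lagahupali
  lagahupali → ragahupari   [unconditioned shift]
  ragahupari → ragahufari   [unconditioned shift]
  ragahufari (rule 3 does not apply)
  ragahufari → ragaufari   [h-loss]
  giving Garev ragaufari.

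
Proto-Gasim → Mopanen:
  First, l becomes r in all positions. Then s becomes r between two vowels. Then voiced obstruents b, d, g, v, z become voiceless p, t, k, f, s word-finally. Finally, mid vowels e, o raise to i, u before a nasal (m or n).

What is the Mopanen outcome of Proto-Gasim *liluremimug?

Mopanen: *liluremimug > riruremimug > riruremimuk > rirurimimuk  (by unconditioned shift, final devoicing, pre-nasal raising)

rirurimimuk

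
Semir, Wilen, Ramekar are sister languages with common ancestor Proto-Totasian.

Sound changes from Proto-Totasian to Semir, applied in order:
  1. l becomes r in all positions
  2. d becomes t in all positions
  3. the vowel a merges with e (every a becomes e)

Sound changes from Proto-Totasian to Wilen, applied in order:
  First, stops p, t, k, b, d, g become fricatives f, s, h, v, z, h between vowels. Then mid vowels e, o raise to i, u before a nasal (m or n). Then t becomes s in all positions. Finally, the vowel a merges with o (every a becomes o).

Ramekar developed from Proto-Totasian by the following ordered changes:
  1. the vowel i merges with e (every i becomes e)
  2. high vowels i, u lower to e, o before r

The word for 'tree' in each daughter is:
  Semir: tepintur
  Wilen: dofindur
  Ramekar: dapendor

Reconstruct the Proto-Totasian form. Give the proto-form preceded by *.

*dapindur

Position 3: Semir has p, Wilen has f, Ramekar has p. Semir preserves p here (none of its changes turn any other segment into p), so the proto-segment is *p.
Position 2: Semir has e, Wilen has o, Ramekar has a. Ramekar preserves a here (none of its changes turn any other segment into a), so the proto-segment is *a.
Position 1: Semir has t, Wilen has d, Ramekar has d. Wilen preserves d here (none of its changes turn any other segment into d), so the proto-segment is *d.
Continuing position by position gives *dapindur; check it forward:
Semir: *dapindur > tapintur > tepintur  (by unconditioned shift, vowel merger)
Wilen: *dapindur > dafindur > dofindur  (by intervocalic lenition, vowel merger)
Ramekar: start from *dapindur.
  rule 1 (vowel merger): dapindur → dapendur
  rule 2 (pre-rhotic lowering): dapendur → dapendor
  ⇒ Ramekar dapendor
*dapindur is the unique common source.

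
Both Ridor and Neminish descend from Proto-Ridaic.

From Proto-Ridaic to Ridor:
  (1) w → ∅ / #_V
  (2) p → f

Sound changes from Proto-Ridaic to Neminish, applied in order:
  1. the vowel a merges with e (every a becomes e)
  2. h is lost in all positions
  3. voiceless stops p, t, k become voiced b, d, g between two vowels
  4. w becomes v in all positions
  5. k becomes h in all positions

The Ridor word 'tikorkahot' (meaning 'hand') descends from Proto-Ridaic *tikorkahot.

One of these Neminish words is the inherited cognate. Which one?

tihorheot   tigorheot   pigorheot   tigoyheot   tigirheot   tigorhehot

tigorheot

Neminish: start from *tikorkahot.
  rule 1 (vowel merger): tikorkahot → tikorkehot
  rule 2 (h-loss): tikorkehot → tikorkeot
  rule 3 (intervocalic voicing): tikorkeot → tigorkeot
  rule 4: no change — tigorkeot
  rule 5 (unconditioned shift): tigorkeot → tigorheot
  ⇒ Neminish tigorheot
Among the options, 'tigorheot' alone shows every Neminish change applied in order.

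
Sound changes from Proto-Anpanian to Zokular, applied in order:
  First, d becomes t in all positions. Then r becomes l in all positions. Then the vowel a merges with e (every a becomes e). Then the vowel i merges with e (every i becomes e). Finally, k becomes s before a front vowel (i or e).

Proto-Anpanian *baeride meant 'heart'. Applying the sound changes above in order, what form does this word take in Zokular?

Zokular: *baeride > baerite > baelite > beelite > beelete  (by unconditioned shift, unconditioned shift, vowel merger, vowel merger)

beelete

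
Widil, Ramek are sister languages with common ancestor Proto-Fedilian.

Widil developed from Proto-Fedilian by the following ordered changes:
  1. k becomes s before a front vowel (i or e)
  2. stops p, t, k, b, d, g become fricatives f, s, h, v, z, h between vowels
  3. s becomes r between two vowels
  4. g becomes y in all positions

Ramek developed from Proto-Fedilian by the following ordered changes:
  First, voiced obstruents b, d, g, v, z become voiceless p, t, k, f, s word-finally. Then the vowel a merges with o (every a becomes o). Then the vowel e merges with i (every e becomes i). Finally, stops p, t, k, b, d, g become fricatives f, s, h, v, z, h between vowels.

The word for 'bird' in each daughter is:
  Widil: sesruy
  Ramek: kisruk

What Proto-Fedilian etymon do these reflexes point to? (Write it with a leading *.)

*kesrug

Position 2: Widil has e, Ramek has i. Widil preserves e here (none of its changes turn any other segment into e), so the proto-segment is *e.
Position 6: Widil has y, Ramek has k. Taking the neighbouring segments as reconstructed: Widil y could go back to *g or *y; Ramek k could go back to *k or *g — the one source consistent with every daughter is *g.
Verify the candidate proto-form against each daughter:
Widil: start from *kesrug.
  rule 1 (palatalisation): kesrug → sesrug
  rule 2: no change — sesrug
  rule 3: no change — sesrug
  rule 4 (unconditioned shift): sesrug → sesruy
  ⇒ Widil sesruy
Ramek: start from *kesrug.
  rule 1 (final devoicing): kesrug → kesruk
  rule 2: no change — kesruk
  rule 3 (vowel merger): kesruk → kisruk
  rule 4: no change — kisruk
  ⇒ Ramek kisruk
*kesrug is the unique common source.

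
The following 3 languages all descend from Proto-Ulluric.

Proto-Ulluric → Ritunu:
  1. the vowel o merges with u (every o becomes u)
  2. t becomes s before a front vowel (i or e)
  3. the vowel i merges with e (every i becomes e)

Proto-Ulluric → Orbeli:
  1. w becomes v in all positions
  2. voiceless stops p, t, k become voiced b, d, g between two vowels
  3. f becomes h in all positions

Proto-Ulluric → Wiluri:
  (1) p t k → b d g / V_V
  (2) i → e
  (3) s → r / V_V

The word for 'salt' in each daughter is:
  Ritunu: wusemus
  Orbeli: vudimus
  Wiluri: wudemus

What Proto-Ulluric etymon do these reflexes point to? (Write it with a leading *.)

Position 3: Ritunu has s, Orbeli has d, Wiluri has d. Taking the neighbouring segments as reconstructed: Ritunu s could go back to *t or *s; Orbeli d could go back to *t or *d; Wiluri d could go back to *t or *d — the one source consistent with every daughter is *t.
Position 1: Ritunu has w, Orbeli has v, Wiluri has w. Ritunu preserves w here (none of its changes turn any other segment into w), so the proto-segment is *w.
Verify the candidate proto-form against each daughter:
Ritunu: start from *wutimus.
  rule 1: no change — wutimus
  rule 2 (palatalisation): wutimus → wusimus
  rule 3 (vowel merger): wusimus → wusemus
  ⇒ Ritunu wusemus
Orbeli: *wutimus > vutimus > vudimus  (by unconditioned shift, intervocalic voicing)
Wiluri: *wutimus > wudimus > wudemus  (by intervocalic voicing, vowel merger)
*wutimus is the unique common source.

*wutimus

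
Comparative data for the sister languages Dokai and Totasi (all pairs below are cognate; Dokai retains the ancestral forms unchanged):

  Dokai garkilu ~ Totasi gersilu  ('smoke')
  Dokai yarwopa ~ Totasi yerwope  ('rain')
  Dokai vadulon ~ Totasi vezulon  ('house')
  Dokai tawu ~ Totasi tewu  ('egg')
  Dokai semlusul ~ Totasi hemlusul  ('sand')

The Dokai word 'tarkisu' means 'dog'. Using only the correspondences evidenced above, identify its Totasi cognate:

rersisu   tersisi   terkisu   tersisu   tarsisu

garkilu ~ gersilu, yarwopa ~ yerwope — Dokai a corresponds to Totasi e after a consonant, before r.
garkilu ~ gersilu — Dokai k corresponds to Totasi s after a consonant, before a front vowel.
Applying these to Dokai 'tarkisu':
  tarkisu → terkisu   (a→e after a consonant, before r)
  terkisu → tersisu   (k→s after a consonant, before a front vowel)
So the Totasi cognate is 'tersisu'.

tersisu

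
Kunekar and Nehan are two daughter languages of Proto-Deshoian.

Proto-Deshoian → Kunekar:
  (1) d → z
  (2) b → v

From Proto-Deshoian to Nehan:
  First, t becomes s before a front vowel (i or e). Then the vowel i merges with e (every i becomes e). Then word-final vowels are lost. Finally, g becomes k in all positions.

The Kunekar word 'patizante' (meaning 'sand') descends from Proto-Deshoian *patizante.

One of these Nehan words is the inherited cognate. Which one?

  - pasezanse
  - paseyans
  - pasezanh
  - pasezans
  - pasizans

Nehan: start from *patizante.
  rule 1 (palatalisation): patizante → pasizanse
  rule 2 (vowel merger): pasizanse → pasezanse
  rule 3 (apocope): pasezanse → pasezans
  rule 4: no change — pasezans
  ⇒ Nehan pasezans

pasezans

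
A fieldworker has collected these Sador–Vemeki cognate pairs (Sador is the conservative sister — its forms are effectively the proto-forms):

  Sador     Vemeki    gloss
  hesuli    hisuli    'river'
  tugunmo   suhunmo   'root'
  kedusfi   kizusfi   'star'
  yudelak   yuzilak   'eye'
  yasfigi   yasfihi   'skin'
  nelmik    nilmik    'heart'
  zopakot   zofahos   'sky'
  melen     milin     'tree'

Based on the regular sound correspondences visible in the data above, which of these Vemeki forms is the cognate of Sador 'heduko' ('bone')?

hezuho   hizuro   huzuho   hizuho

hesuli ~ hisuli, kedusfi ~ kizusfi — Sador e corresponds to Vemeki i after a consonant, before a consonant other than r, m, n, p, b, f, v.
kedusfi ~ kizusfi — Sador d corresponds to Vemeki z between vowels (before a back vowel).
zopakot ~ zofahos — Sador k corresponds to Vemeki h between vowels (before a back vowel).
Applying these to Sador 'heduko':
  heduko → hiduko   (e→i after a consonant, before a consonant other than r, m, n, p, b, f, v)
  hiduko → hizuko   (d→z between vowels (before a back vowel))
  hizuko → hizuho   (k→h between vowels (before a back vowel))
So the Vemeki cognate is 'hizuho'.

hizuho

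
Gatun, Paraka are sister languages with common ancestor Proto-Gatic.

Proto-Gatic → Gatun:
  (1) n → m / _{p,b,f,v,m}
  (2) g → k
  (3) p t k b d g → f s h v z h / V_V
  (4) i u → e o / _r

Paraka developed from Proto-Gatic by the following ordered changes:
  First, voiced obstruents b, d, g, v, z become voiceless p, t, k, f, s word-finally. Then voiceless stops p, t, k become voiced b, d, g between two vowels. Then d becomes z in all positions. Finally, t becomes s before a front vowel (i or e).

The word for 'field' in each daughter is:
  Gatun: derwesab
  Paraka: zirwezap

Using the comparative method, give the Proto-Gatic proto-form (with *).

Position 8: Gatun has b, Paraka has p. Gatun preserves b here (none of its changes turn any other segment into b), so the proto-segment is *b.
Position 1: Gatun has d, Paraka has z. Gatun preserves d here (none of its changes turn any other segment into d), so the proto-segment is *d.
Position 6: Gatun has s, Paraka has z. Taking the neighbouring segments as reconstructed: Gatun s could go back to *t or *s; Paraka z could go back to *t or *d or *z — the one source consistent with every daughter is *t.
Continuing position by position gives *dirwetab; check it forward:
Gatun: *dirwetab
  dirwetab (rule 1 does not apply)
  dirwetab (rule 2 does not apply)
  dirwetab → dirwesab   [intervocalic lenition]
  dirwesab → derwesab   [pre-rhotic lowering]
  giving Gatun derwesab.
Paraka: *dirwetab > dirwetap > dirwedap > zirwezap  (by final devoicing, intervocalic voicing, unconditioned shift)
No other proto-form is consistent with every reflex, so the reconstruction is *dirwetab.

*dirwetab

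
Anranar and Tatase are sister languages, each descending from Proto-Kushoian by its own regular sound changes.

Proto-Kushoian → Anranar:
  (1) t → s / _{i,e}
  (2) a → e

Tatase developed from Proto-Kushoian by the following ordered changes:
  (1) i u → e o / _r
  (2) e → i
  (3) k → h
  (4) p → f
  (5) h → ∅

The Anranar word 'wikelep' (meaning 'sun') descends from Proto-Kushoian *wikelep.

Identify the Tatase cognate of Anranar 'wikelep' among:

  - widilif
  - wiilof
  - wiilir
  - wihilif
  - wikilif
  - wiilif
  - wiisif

wiilif

Tatase: *wikelep
  wikelep (rule 1 does not apply)
  wikelep → wikilip   [vowel merger]
  wikilip → wihilip   [unconditioned shift]
  wihilip → wihilif   [unconditioned shift]
  wihilif → wiilif   [h-loss]
  giving Tatase wiilif.
Among the options, 'wiilif' alone shows every Tatase change applied in order.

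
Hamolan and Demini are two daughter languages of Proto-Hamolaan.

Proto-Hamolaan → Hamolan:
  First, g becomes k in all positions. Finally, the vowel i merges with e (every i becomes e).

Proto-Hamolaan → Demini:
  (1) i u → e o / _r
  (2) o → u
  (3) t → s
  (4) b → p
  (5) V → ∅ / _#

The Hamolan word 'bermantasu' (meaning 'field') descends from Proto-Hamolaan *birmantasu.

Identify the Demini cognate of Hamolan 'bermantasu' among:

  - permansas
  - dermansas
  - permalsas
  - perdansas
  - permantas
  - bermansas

Demini: *birmantasu
  birmantasu → bermantasu   [pre-rhotic lowering]
  bermantasu (rule 2 does not apply)
  bermantasu → bermansasu   [unconditioned shift]
  bermansasu → permansasu   [unconditioned shift]
  permansasu → permansas   [apocope]
  giving Demini permansas.
Only 'permansas' matches the regular Demini development of *birmantasu.

permansas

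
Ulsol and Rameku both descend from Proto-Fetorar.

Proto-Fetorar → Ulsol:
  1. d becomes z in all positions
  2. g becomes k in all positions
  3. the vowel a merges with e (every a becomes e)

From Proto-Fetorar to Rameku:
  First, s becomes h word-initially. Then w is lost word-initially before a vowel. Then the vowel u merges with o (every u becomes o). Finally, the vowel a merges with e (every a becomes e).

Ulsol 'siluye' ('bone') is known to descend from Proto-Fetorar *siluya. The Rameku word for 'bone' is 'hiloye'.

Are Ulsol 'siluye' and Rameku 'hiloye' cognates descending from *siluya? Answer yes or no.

Derive the expected Rameku reflex of *siluya:
Rameku: *siluya > hiluya > hiloya > hiloye  (by debuccalisation, vowel merger, vowel merger)
Rameku 'hiloye' matches the regular reflex exactly, so the pair is cognate.

yes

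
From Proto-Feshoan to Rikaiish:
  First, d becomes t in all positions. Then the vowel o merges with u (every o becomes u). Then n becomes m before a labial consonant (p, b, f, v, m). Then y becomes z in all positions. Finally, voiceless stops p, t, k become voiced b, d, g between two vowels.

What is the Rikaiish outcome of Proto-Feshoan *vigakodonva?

Rikaiish: *vigakodonva > vigakotonva > vigakutunva > vigakutumva > vigagudumva  (by unconditioned shift, vowel merger, nasal place assimilation, intervocalic voicing)

vigagudumva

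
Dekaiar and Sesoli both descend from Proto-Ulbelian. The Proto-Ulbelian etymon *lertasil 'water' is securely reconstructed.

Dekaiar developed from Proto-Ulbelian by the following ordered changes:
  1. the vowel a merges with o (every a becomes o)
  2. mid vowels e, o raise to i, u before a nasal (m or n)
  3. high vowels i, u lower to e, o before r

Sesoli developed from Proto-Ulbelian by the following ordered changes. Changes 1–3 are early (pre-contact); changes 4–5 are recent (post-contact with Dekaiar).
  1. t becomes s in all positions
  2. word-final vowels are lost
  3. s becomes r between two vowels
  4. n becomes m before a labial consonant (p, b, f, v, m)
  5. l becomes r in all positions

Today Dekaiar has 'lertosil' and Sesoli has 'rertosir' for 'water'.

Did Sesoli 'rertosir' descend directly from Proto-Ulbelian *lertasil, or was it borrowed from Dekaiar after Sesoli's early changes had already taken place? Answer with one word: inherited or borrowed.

borrowed

If inherited, *lertasil would pass through all of Sesoli's changes:
Sesoli: *lertasil
  lertasil → lersasil   [unconditioned shift]
  lersasil (rule 2 does not apply)
  lersasil → lersaril   [rhotacism]
  lersaril (rule 4 does not apply)
  lersaril → rersarir   [unconditioned shift]
  giving Sesoli rersarir.
If borrowed from Dekaiar 'lertosil' after the early changes, it would undergo only the recent ones:
  rule 4 (nasal place assimilation): no change (lertosil)
  rule 5 (unconditioned shift): lertosil → rertosir
  ⇒ as a loan: rertosir
Sesoli 'rertosir' matches the loan outcome 'rertosir', not the inherited 'rersarir' — it skipped the early Sesoli changes, so it was borrowed from Dekaiar.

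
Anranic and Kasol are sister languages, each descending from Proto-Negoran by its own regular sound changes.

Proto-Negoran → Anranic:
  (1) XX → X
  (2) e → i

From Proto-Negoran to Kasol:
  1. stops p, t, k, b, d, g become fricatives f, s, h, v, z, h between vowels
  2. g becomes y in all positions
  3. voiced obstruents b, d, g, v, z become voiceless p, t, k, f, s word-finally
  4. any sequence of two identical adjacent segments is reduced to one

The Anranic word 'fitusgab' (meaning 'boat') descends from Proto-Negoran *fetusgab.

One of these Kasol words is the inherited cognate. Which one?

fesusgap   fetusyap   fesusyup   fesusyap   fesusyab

fesusyap

Kasol: *fetusgab > fesusgab > fesusyab > fesusyap  (by intervocalic lenition, unconditioned shift, final devoicing)
Only 'fesusyap' matches the regular Kasol development of *fetusgab.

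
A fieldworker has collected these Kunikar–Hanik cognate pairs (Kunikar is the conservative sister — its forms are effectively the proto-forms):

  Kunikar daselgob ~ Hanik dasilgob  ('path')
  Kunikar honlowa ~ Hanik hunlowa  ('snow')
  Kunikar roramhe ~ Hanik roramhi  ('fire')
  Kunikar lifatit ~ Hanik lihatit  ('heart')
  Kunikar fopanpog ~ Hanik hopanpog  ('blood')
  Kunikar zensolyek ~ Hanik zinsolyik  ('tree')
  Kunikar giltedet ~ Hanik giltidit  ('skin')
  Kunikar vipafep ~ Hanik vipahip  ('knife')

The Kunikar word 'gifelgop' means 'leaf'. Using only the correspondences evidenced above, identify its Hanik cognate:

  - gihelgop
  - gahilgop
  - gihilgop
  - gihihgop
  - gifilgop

gihilgop

vipafep ~ vipahip — Kunikar f corresponds to Hanik h between vowels (before a front vowel).
daselgob ~ dasilgob, zensolyek ~ zinsolyik — Kunikar e corresponds to Hanik i after a consonant, before a consonant other than r, m, n, p, b, f, v.
Applying these to Kunikar 'gifelgop':
  gifelgop → gihelgop   (f→h between vowels (before a front vowel))
  gihelgop → gihilgop   (e→i after a consonant, before a consonant other than r, m, n, p, b, f, v)
So the Hanik cognate is 'gihilgop'.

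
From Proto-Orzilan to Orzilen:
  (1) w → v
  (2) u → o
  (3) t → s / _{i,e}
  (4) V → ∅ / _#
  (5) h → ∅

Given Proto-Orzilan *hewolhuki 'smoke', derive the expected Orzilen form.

evolok

Orzilen: *hewolhuki
  hewolhuki → hevolhuki   [unconditioned shift]
  hevolhuki → hevolhoki   [vowel merger]
  hevolhoki (rule 3 does not apply)
  hevolhoki → hevolhok   [apocope]
  hevolhok → evolok   [h-loss]
  giving Orzilen evolok.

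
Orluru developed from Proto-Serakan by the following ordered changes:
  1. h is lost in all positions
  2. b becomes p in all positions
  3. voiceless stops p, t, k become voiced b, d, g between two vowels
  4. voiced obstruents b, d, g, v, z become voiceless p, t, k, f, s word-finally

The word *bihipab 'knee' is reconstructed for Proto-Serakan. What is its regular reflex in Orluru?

piibap

Orluru: start from *bihipab.
  rule 1 (h-loss): bihipab → biipab
  rule 2 (unconditioned shift): biipab → piipap
  rule 3 (intervocalic voicing): piipap → piibap
  rule 4: no change — piibap
  ⇒ Orluru piibap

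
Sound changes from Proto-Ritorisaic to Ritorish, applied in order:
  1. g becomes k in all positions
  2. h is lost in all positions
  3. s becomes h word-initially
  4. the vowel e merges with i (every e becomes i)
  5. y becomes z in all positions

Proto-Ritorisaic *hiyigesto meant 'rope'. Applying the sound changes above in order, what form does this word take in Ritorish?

Ritorish: *hiyigesto
  hiyigesto → hiyikesto   [unconditioned shift]
  hiyikesto → iyikesto   [h-loss]
  iyikesto (rule 3 does not apply)
  iyikesto → iyikisto   [vowel merger]
  iyikisto → izikisto   [unconditioned shift]
  giving Ritorish izikisto.

izikisto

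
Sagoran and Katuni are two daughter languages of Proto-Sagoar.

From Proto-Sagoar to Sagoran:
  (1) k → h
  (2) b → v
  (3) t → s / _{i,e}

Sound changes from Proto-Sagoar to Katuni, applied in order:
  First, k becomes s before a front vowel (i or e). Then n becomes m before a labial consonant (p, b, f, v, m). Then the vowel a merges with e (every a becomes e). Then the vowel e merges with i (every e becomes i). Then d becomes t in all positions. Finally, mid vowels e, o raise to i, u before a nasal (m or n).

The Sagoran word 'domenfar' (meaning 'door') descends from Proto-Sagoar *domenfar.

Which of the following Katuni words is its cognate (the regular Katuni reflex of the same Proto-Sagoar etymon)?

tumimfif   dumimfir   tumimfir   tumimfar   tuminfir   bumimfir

Katuni: start from *domenfar.
  rule 1: no change — domenfar
  rule 2 (nasal place assimilation): domenfar → domemfar
  rule 3 (vowel merger): domemfar → domemfer
  rule 4 (vowel merger): domemfer → domimfir
  rule 5 (unconditioned shift): domimfir → tomimfir
  rule 6 (pre-nasal raising): tomimfir → tumimfir
  ⇒ Katuni tumimfir
The other candidates each miss or misapply at least one Katuni change.

tumimfir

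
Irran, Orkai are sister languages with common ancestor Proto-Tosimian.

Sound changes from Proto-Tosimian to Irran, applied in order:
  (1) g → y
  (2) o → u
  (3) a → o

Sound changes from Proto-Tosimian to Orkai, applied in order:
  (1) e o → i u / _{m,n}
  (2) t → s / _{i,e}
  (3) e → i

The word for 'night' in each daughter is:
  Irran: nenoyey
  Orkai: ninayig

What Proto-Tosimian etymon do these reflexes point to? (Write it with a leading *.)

Position 2: Irran has e, Orkai has i. Irran preserves e here (none of its changes turn any other segment into e), so the proto-segment is *e.
Position 7: Irran has y, Orkai has g. Orkai preserves g here (none of its changes turn any other segment into g), so the proto-segment is *g.
Position 6: Irran has e, Orkai has i. Irran preserves e here (none of its changes turn any other segment into e), so the proto-segment is *e.
Continuing position by position gives *nenayeg; check it forward:
Irran: start from *nenayeg.
  rule 1 (unconditioned shift): nenayeg → nenayey
  rule 2: no change — nenayey
  rule 3 (vowel merger): nenayey → nenoyey
  ⇒ Irran nenoyey
Orkai: *nenayeg
  nenayeg → ninayeg   [pre-nasal raising]
  ninayeg (rule 2 does not apply)
  ninayeg → ninayig   [vowel merger]
  giving Orkai ninayig.
No other proto-form is consistent with every reflex, so the reconstruction is *nenayeg.

*nenayeg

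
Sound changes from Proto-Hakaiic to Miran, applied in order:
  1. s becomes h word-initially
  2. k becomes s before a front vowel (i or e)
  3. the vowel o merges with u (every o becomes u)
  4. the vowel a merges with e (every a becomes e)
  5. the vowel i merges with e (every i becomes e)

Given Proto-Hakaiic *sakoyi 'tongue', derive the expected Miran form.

Miran: *sakoyi > hakoyi > hakuyi > hekuyi > hekuye  (by debuccalisation, vowel merger, vowel merger, vowel merger)

hekuye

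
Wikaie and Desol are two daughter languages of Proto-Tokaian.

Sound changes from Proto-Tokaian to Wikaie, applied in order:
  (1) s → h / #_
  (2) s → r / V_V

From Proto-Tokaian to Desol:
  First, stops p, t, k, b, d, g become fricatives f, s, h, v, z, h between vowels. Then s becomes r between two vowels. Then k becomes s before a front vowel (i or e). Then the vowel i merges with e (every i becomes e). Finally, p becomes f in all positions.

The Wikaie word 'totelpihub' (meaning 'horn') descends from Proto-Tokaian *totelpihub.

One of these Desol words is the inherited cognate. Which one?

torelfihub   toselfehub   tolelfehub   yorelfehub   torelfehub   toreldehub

torelfehub

Desol: *totelpihub > toselpihub > torelpihub > torelpehub > torelfehub  (by intervocalic lenition, rhotacism, vowel merger, unconditioned shift)
Among the options, 'torelfehub' alone shows every Desol change applied in order.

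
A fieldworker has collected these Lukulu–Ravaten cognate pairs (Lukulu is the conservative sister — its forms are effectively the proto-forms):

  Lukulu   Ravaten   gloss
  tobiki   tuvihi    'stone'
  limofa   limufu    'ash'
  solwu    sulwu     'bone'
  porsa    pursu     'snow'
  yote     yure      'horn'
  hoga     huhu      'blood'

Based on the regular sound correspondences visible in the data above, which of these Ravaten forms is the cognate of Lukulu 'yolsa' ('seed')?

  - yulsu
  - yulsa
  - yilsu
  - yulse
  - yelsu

yulsu

solwu ~ sulwu, yote ~ yure — Lukulu o corresponds to Ravaten u after a consonant, before a consonant other than r, m, n, p, b, f, v.
limofa ~ limufu, porsa ~ pursu — Lukulu a corresponds to Ravaten u word-finally.
Applying these to Lukulu 'yolsa':
  yolsa → yulsa   (o→u after a consonant, before a consonant other than r, m, n, p, b, f, v)
  yulsa → yulsu   (a→u word-finally)
So the Ravaten cognate is 'yulsu'.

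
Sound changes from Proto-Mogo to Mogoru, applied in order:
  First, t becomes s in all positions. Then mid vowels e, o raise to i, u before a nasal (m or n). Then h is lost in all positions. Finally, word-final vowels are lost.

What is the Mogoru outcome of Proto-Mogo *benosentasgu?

Mogoru: start from *benosentasgu.
  rule 1 (unconditioned shift): benosentasgu → benosensasgu
  rule 2 (pre-nasal raising): benosensasgu → binosinsasgu
  rule 3: no change — binosinsasgu
  rule 4 (apocope): binosinsasgu → binosinsasg
  ⇒ Mogoru binosinsasg

binosinsasg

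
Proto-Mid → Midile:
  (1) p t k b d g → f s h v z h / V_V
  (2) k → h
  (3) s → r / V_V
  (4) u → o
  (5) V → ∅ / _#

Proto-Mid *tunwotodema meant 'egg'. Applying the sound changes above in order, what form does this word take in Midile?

Midile: *tunwotodema
  tunwotodema → tunwosozema   [intervocalic lenition]
  tunwosozema (rule 2 does not apply)
  tunwosozema → tunworozema   [rhotacism]
  tunworozema → tonworozema   [vowel merger]
  tonworozema → tonworozem   [apocope]
  giving Midile tonworozem.

tonworozem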